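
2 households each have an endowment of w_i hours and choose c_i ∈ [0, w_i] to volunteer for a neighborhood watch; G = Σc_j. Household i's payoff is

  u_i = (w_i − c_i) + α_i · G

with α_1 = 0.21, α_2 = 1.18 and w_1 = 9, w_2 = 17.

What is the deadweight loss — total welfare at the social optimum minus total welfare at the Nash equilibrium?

∂u_i/∂c_i = α_i − 1, so household i contributes w_i if α_i > 1, else 0.
α_i > 1 for i ∈ {2}; NE contributions (0, 17), G = 17.
W^NE = Σw_i − G^NE + (Σα_i)·G^NE = 26 + 0.39·17 = 32.63.
Planner: ∂(Σu_j)/∂c_i = Σα_j − 1 = 0.39 > 0, so everyone contributes w_i; G^SO = 26, W^SO = 26 + 0.39·26 = 36.14.
Deadweight loss = 3.51.

3.51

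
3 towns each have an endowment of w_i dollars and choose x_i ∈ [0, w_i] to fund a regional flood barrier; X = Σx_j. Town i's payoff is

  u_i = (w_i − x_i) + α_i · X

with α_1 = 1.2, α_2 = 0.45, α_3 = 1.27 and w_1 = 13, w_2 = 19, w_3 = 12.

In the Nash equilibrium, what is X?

∂u_i/∂x_i = α_i − 1, so town i contributes w_i if α_i > 1, else 0.
α_i > 1 for i ∈ {1, 3}; NE contributions (13, 0, 12), X = 25.

25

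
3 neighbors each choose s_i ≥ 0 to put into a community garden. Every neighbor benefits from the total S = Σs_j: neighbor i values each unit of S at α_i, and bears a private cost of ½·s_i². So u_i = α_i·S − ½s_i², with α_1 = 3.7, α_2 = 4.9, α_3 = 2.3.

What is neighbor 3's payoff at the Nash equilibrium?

22.425

Neighbor i's FOC: ∂u_i/∂s_i = α_i − s_i = 0, so s_i* = α_i.
NE contributions = (3.7, 4.9, 2.3); S = 10.9.
u_3 = α_3·S − ½·(s_3)² = 2.3·10.9 − ½·2.3² = 22.425.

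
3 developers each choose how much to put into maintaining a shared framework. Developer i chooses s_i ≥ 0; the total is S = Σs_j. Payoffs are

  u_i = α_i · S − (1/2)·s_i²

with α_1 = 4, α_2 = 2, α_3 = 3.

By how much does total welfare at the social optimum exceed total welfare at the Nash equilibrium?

55

Developer i's FOC: ∂u_i/∂s_i = α_i − s_i = 0, so s_i* = α_i.
NE contributions = (4, 2, 3); S = 9.
W^NE = (Σα)·S − ½Σα_i² = 9² − ½·29 = 66.5.
Planner sets s_i = Σα_j = 9 for every i, so S^SO = 3·9 = 27.
W^SO = (Σα)·S^SO − ½·3·(Σα)² = (3/2)·9² = 121.5.
Deadweight loss = W^SO − W^NE = 55.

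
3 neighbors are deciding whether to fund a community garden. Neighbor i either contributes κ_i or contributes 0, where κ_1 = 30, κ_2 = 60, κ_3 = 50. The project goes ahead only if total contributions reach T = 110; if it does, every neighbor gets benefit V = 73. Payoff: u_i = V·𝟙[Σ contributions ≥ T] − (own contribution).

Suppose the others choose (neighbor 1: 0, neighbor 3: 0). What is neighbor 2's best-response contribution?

Others' total = 0. Even contributing 60 gives 60 < 110: no benefit either way.
Best response: 0.

0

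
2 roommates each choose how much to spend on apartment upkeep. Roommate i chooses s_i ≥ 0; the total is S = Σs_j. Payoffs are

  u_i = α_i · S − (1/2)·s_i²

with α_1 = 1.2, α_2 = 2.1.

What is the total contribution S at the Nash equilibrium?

3.3

Roommate i's FOC: ∂u_i/∂s_i = α_i − s_i = 0, so s_i* = α_i.
NE contributions = (1.2, 2.1); S = 3.3.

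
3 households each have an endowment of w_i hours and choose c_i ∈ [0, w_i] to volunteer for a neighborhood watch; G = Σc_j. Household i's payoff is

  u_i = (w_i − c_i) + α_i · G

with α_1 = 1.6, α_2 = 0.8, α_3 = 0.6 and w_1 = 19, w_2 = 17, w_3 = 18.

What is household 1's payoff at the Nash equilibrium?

30.4

∂u_i/∂c_i = α_i − 1, so household i contributes w_i if α_i > 1, else 0.
α_i > 1 for i ∈ {1}; NE contributions (19, 0, 0), G = 19.
u_1 = (19 − 19) + 1.6·19 = 30.4.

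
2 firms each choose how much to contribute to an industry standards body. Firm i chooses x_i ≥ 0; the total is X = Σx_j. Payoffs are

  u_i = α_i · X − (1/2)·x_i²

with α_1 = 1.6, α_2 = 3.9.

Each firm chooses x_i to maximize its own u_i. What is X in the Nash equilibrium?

5.5

Firm i's FOC: ∂u_i/∂x_i = α_i − x_i = 0, so x_i* = α_i.
NE contributions = (1.6, 3.9); X = 5.5.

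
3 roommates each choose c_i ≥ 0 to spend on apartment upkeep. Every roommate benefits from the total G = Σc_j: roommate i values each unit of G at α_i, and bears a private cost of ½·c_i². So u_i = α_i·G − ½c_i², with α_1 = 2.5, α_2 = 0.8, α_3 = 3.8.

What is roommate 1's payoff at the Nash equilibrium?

Roommate i's FOC: ∂u_i/∂c_i = α_i − c_i = 0, so c_i* = α_i.
NE contributions = (2.5, 0.8, 3.8); G = 7.1.
u_1 = α_1·G − ½·(c_1)² = 2.5·7.1 − ½·2.5² = 14.625.

14.625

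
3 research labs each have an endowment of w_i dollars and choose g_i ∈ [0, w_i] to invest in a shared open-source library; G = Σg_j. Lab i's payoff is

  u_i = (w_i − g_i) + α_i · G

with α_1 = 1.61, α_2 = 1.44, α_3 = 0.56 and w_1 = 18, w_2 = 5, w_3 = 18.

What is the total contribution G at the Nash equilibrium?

∂u_i/∂g_i = α_i − 1, so lab i contributes w_i if α_i > 1, else 0.
α_i > 1 for i ∈ {1, 2}; NE contributions (18, 5, 0), G = 23.

23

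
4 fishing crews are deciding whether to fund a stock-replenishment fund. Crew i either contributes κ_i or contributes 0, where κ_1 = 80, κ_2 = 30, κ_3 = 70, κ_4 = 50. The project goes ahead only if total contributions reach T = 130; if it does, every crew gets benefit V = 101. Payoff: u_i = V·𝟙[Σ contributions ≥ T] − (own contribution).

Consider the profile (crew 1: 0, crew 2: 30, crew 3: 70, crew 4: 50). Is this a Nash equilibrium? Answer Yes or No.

Total = 150 ≥ 130: provided.
Crew 1 (pledges 0, payoff 101): pledging 80 → total 230, payoff 21. No gain.
Crew 2 (pledges 30, payoff 71): dropping to 0 → total 120, payoff 0. No gain.
Crew 3 (pledges 70, payoff 31): dropping to 0 → total 80, payoff 0. No gain.
Crew 4 (pledges 50, payoff 51): dropping to 0 → total 100, payoff 0. No gain.

Yes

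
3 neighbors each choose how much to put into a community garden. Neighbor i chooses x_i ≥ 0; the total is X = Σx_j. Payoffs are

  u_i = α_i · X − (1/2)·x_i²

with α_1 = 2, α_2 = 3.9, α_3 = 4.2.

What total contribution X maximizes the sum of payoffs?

30.3

Planner FOC: ∂(Σu_j)/∂x_i = (Σα_j) − x_i = 0, so x_i^SO = Σα_j = 10.1 for every i; X^SO = 30.3.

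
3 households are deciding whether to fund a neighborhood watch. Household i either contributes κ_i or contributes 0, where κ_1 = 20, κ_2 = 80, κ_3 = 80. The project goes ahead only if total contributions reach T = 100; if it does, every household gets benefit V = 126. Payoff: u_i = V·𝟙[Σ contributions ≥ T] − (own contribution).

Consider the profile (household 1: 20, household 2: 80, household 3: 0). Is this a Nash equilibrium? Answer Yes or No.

Yes

Total = 100 ≥ 100: provided.
Household 1 (pledges 20, payoff 106): dropping to 0 → total 80, payoff 0. No gain.
Household 2 (pledges 80, payoff 46): dropping to 0 → total 20, payoff 0. No gain.
Household 3 (pledges 0, payoff 126): pledging 80 → total 180, payoff 46. No gain.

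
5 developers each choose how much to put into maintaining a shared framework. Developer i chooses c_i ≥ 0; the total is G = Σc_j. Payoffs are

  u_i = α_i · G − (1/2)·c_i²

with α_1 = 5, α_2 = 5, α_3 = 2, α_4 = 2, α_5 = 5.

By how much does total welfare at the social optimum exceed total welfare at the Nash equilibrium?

Developer i's FOC: ∂u_i/∂c_i = α_i − c_i = 0, so c_i* = α_i.
NE contributions = (5, 5, 2, 2, 5); G = 19.
W^NE = (Σα)·G − ½Σα_i² = 19² − ½·83 = 319.5.
Planner sets c_i = Σα_j = 19 for every i, so G^SO = 5·19 = 95.
W^SO = (Σα)·G^SO − ½·5·(Σα)² = (5/2)·19² = 902.5.
Deadweight loss = W^SO − W^NE = 583.

583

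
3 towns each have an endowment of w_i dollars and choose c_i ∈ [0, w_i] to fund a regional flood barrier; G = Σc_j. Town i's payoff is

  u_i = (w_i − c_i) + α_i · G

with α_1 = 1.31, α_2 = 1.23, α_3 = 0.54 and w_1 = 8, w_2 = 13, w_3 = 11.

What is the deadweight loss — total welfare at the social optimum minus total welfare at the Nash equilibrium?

22.88

∂u_i/∂c_i = α_i − 1, so town i contributes w_i if α_i > 1, else 0.
α_i > 1 for i ∈ {1, 2}; NE contributions (8, 13, 0), G = 21.
W^NE = Σw_i − G^NE + (Σα_i)·G^NE = 32 + 2.08·21 = 75.68.
Planner: ∂(Σu_j)/∂c_i = Σα_j − 1 = 2.08 > 0, so everyone contributes w_i; G^SO = 32, W^SO = 32 + 2.08·32 = 98.56.
Deadweight loss = 22.88.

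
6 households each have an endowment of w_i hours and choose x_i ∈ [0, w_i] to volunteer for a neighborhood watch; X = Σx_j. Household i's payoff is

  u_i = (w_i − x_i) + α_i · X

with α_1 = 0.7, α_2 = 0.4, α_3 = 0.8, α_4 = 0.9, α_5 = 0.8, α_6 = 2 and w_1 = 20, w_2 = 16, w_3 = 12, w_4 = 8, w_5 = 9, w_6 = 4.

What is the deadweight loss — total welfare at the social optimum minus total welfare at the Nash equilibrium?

∂u_i/∂x_i = α_i − 1, so household i contributes w_i if α_i > 1, else 0.
α_i > 1 for i ∈ {6}; NE contributions (0, 0, 0, 0, 0, 4), X = 4.
W^NE = Σw_i − X^NE + (Σα_i)·X^NE = 69 + 4.6·4 = 87.4.
Planner: ∂(Σu_j)/∂x_i = Σα_j − 1 = 4.6 > 0, so everyone contributes w_i; X^SO = 69, W^SO = 69 + 4.6·69 = 386.4.
Deadweight loss = 299.

299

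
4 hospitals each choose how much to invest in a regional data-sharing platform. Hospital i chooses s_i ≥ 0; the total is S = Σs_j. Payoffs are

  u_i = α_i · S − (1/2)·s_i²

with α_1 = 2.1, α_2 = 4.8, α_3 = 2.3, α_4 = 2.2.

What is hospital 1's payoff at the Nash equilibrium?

Hospital i's FOC: ∂u_i/∂s_i = α_i − s_i = 0, so s_i* = α_i.
NE contributions = (2.1, 4.8, 2.3, 2.2); S = 11.4.
u_1 = α_1·S − ½·(s_1)² = 2.1·11.4 − ½·2.1² = 21.735.

21.735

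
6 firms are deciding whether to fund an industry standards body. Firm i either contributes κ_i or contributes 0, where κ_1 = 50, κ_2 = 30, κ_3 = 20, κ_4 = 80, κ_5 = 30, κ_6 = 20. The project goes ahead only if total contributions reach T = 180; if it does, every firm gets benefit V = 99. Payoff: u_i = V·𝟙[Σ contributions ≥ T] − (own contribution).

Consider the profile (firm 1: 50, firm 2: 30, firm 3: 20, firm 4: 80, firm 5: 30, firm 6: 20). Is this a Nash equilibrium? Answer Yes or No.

No

Total = 230 ≥ 180: provided.
Firm 1 (pledges 50, payoff 49): dropping to 0 → total 180, payoff 99. Profitable deviation.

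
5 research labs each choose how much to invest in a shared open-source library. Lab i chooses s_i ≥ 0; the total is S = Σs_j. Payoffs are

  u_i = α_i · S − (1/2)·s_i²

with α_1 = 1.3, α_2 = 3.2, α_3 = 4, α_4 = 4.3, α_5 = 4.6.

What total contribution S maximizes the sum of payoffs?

87

Planner FOC: ∂(Σu_j)/∂s_i = (Σα_j) − s_i = 0, so s_i^SO = Σα_j = 17.4 for every i; S^SO = 87.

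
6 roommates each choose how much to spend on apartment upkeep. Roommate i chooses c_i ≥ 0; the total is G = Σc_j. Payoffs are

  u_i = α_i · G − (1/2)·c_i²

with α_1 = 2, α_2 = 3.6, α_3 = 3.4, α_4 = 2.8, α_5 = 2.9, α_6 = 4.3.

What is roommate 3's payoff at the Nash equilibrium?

Roommate i's FOC: ∂u_i/∂c_i = α_i − c_i = 0, so c_i* = α_i.
NE contributions = (2, 3.6, 3.4, 2.8, 2.9, 4.3); G = 19.
u_3 = α_3·G − ½·(c_3)² = 3.4·19 − ½·3.4² = 58.82.

58.82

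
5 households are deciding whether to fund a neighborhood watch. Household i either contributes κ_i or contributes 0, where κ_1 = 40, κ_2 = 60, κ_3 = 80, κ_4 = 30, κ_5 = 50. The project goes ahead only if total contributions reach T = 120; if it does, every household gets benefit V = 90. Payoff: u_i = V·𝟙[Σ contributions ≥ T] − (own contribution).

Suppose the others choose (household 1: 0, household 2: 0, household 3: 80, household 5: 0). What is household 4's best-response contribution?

0

Others' total = 80. Even contributing 30 gives 110 < 120: no benefit either way.
Best response: 0.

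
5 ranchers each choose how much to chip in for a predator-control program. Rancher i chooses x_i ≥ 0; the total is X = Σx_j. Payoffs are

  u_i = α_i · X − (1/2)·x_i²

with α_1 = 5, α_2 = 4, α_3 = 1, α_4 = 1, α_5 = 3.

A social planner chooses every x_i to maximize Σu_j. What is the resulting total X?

70

Planner FOC: ∂(Σu_j)/∂x_i = (Σα_j) − x_i = 0, so x_i^SO = Σα_j = 14 for every i; X^SO = 70.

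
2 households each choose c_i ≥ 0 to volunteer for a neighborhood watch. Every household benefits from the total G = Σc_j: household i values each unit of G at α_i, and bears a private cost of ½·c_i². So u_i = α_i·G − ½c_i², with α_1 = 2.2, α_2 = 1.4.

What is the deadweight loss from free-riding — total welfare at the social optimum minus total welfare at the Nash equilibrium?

Household i's FOC: ∂u_i/∂c_i = α_i − c_i = 0, so c_i* = α_i.
NE contributions = (2.2, 1.4); G = 3.6.
W^NE = (Σα)·G − ½Σα_i² = 3.6² − ½·6.8 = 9.56.
Planner sets c_i = Σα_j = 3.6 for every i, so G^SO = 2·3.6 = 7.2.
W^SO = (Σα)·G^SO − ½·2·(Σα)² = (2/2)·3.6² = 12.96.
Deadweight loss = W^SO − W^NE = 3.4.

3.4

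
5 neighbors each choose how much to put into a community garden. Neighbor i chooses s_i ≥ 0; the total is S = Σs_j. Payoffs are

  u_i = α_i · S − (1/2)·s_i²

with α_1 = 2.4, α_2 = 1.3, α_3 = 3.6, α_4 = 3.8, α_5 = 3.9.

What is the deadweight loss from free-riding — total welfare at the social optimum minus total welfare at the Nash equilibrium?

362.53

Neighbor i's FOC: ∂u_i/∂s_i = α_i − s_i = 0, so s_i* = α_i.
NE contributions = (2.4, 1.3, 3.6, 3.8, 3.9); S = 15.
W^NE = (Σα)·S − ½Σα_i² = 15² − ½·50.06 = 199.97.
Planner sets s_i = Σα_j = 15 for every i, so S^SO = 5·15 = 75.
W^SO = (Σα)·S^SO − ½·5·(Σα)² = (5/2)·15² = 562.5.
Deadweight loss = W^SO − W^NE = 362.53.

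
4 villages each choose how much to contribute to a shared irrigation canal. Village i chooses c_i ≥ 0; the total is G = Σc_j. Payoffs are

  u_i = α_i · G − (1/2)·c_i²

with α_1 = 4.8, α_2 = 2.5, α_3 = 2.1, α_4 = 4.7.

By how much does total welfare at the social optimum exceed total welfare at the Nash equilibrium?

Village i's FOC: ∂u_i/∂c_i = α_i − c_i = 0, so c_i* = α_i.
NE contributions = (4.8, 2.5, 2.1, 4.7); G = 14.1.
W^NE = (Σα)·G − ½Σα_i² = 14.1² − ½·55.79 = 170.915.
Planner sets c_i = Σα_j = 14.1 for every i, so G^SO = 4·14.1 = 56.4.
W^SO = (Σα)·G^SO − ½·4·(Σα)² = (4/2)·14.1² = 397.62.
Deadweight loss = W^SO − W^NE = 226.705.

226.705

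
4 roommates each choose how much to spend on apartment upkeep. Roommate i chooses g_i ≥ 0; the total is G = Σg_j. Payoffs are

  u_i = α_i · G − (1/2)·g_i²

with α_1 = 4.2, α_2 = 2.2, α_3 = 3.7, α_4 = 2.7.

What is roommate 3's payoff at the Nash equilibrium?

Roommate i's FOC: ∂u_i/∂g_i = α_i − g_i = 0, so g_i* = α_i.
NE contributions = (4.2, 2.2, 3.7, 2.7); G = 12.8.
u_3 = α_3·G − ½·(g_3)² = 3.7·12.8 − ½·3.7² = 40.515.

40.515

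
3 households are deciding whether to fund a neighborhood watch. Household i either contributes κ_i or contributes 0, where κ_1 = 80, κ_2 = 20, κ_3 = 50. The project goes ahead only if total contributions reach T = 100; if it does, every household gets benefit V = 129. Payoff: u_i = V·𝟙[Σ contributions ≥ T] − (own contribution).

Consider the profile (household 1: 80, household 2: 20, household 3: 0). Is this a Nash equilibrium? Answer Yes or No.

Yes

Total = 100 ≥ 100: provided.
Household 1 (pledges 80, payoff 49): dropping to 0 → total 20, payoff 0. No gain.
Household 2 (pledges 20, payoff 109): dropping to 0 → total 80, payoff 0. No gain.
Household 3 (pledges 0, payoff 129): pledging 50 → total 150, payoff 79. No gain.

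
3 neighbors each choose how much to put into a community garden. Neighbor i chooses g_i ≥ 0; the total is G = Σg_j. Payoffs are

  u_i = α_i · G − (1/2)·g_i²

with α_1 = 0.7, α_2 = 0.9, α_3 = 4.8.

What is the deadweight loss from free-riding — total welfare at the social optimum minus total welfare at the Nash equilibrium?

32.65

Neighbor i's FOC: ∂u_i/∂g_i = α_i − g_i = 0, so g_i* = α_i.
NE contributions = (0.7, 0.9, 4.8); G = 6.4.
W^NE = (Σα)·G − ½Σα_i² = 6.4² − ½·24.34 = 28.79.
Planner sets g_i = Σα_j = 6.4 for every i, so G^SO = 3·6.4 = 19.2.
W^SO = (Σα)·G^SO − ½·3·(Σα)² = (3/2)·6.4² = 61.44.
Deadweight loss = W^SO − W^NE = 32.65.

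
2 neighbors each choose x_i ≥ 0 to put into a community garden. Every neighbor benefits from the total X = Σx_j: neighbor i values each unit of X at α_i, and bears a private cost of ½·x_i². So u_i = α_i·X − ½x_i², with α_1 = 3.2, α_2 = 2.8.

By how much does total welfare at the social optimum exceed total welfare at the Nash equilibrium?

9.04

Neighbor i's FOC: ∂u_i/∂x_i = α_i − x_i = 0, so x_i* = α_i.
NE contributions = (3.2, 2.8); X = 6.
W^NE = (Σα)·X − ½Σα_i² = 6² − ½·18.08 = 26.96.
Planner sets x_i = Σα_j = 6 for every i, so X^SO = 2·6 = 12.
W^SO = (Σα)·X^SO − ½·2·(Σα)² = (2/2)·6² = 36.
Deadweight loss = W^SO − W^NE = 9.04.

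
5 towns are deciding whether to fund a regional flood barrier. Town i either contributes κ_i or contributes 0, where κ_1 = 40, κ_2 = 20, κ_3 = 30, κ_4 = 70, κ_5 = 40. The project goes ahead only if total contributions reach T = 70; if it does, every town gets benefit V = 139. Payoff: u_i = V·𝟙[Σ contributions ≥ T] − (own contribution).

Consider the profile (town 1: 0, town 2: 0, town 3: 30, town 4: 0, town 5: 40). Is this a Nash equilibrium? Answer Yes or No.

Yes

Total = 70 ≥ 70: provided.
Town 1 (pledges 0, payoff 139): pledging 40 → total 110, payoff 99. No gain.
Town 2 (pledges 0, payoff 139): pledging 20 → total 90, payoff 119. No gain.
Town 3 (pledges 30, payoff 109): dropping to 0 → total 40, payoff 0. No gain.
Town 4 (pledges 0, payoff 139): pledging 70 → total 140, payoff 69. No gain.
Town 5 (pledges 40, payoff 99): dropping to 0 → total 30, payoff 0. No gain.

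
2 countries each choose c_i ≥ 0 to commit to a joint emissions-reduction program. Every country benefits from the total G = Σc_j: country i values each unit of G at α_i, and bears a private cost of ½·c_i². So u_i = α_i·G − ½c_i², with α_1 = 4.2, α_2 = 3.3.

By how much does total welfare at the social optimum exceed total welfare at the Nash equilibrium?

Country i's FOC: ∂u_i/∂c_i = α_i − c_i = 0, so c_i* = α_i.
NE contributions = (4.2, 3.3); G = 7.5.
W^NE = (Σα)·G − ½Σα_i² = 7.5² − ½·28.53 = 41.985.
Planner sets c_i = Σα_j = 7.5 for every i, so G^SO = 2·7.5 = 15.
W^SO = (Σα)·G^SO − ½·2·(Σα)² = (2/2)·7.5² = 56.25.
Deadweight loss = W^SO − W^NE = 14.265.

14.265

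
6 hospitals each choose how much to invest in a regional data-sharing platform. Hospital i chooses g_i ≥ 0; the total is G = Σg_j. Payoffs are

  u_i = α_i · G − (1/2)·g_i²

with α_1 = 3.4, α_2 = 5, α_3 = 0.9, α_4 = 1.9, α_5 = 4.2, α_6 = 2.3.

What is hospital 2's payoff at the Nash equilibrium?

76

Hospital i's FOC: ∂u_i/∂g_i = α_i − g_i = 0, so g_i* = α_i.
NE contributions = (3.4, 5, 0.9, 1.9, 4.2, 2.3); G = 17.7.
u_2 = α_2·G − ½·(g_2)² = 5·17.7 − ½·5² = 76.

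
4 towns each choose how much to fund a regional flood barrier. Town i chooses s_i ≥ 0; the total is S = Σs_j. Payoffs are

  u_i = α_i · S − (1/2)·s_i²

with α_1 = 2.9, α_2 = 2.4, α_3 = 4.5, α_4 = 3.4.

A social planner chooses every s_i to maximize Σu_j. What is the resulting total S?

Planner FOC: ∂(Σu_j)/∂s_i = (Σα_j) − s_i = 0, so s_i^SO = Σα_j = 13.2 for every i; S^SO = 52.8.

52.8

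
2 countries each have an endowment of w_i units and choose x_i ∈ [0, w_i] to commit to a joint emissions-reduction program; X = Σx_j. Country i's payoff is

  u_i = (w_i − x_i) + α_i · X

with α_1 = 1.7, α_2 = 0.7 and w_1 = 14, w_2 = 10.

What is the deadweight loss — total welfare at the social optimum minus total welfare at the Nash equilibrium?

14

∂u_i/∂x_i = α_i − 1, so country i contributes w_i if α_i > 1, else 0.
α_i > 1 for i ∈ {1}; NE contributions (14, 0), X = 14.
W^NE = Σw_i − X^NE + (Σα_i)·X^NE = 24 + 1.4·14 = 43.6.
Planner: ∂(Σu_j)/∂x_i = Σα_j − 1 = 1.4 > 0, so everyone contributes w_i; X^SO = 24, W^SO = 24 + 1.4·24 = 57.6.
Deadweight loss = 14.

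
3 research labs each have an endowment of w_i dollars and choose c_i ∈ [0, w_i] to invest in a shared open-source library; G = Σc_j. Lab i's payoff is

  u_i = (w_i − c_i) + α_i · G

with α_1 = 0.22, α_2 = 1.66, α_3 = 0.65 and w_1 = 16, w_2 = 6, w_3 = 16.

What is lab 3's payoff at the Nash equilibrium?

∂u_i/∂c_i = α_i − 1, so lab i contributes w_i if α_i > 1, else 0.
α_i > 1 for i ∈ {2}; NE contributions (0, 6, 0), G = 6.
u_3 = (16 − 0) + 0.65·6 = 19.9.

19.9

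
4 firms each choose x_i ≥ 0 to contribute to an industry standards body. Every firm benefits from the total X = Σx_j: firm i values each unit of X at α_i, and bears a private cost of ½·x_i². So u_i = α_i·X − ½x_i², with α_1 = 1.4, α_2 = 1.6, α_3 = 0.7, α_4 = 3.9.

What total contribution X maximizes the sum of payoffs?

30.4

Planner FOC: ∂(Σu_j)/∂x_i = (Σα_j) − x_i = 0, so x_i^SO = Σα_j = 7.6 for every i; X^SO = 30.4.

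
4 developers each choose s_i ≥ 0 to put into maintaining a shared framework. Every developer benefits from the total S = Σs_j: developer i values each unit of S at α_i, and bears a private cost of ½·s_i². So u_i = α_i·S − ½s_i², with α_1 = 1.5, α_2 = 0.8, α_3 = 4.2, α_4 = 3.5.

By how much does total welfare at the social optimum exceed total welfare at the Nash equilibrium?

116.39

Developer i's FOC: ∂u_i/∂s_i = α_i − s_i = 0, so s_i* = α_i.
NE contributions = (1.5, 0.8, 4.2, 3.5); S = 10.
W^NE = (Σα)·S − ½Σα_i² = 10² − ½·32.78 = 83.61.
Planner sets s_i = Σα_j = 10 for every i, so S^SO = 4·10 = 40.
W^SO = (Σα)·S^SO − ½·4·(Σα)² = (4/2)·10² = 200.
Deadweight loss = W^SO − W^NE = 116.39.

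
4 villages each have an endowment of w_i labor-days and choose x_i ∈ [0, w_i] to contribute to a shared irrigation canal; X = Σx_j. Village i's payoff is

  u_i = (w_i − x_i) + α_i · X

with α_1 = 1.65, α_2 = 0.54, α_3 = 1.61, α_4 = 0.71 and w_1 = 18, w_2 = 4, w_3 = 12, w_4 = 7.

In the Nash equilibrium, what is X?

∂u_i/∂x_i = α_i − 1, so village i contributes w_i if α_i > 1, else 0.
α_i > 1 for i ∈ {1, 3}; NE contributions (18, 0, 12, 0), X = 30.

30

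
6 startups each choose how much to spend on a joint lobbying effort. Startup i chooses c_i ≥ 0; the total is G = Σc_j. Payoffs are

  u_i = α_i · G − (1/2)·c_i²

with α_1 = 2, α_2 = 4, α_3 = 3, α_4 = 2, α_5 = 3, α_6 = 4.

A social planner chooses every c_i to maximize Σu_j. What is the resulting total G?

Planner FOC: ∂(Σu_j)/∂c_i = (Σα_j) − c_i = 0, so c_i^SO = Σα_j = 18 for every i; G^SO = 108.

108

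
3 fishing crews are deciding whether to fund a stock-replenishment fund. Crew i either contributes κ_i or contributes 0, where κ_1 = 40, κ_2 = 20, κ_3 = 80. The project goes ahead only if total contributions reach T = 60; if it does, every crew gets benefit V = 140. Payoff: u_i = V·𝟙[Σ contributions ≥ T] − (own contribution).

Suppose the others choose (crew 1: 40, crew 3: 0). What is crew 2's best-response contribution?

Others' total = 40. Contributing 20 brings total to 60 ≥ 60: gain V − κ_2 = 120.
Best response: 20.

20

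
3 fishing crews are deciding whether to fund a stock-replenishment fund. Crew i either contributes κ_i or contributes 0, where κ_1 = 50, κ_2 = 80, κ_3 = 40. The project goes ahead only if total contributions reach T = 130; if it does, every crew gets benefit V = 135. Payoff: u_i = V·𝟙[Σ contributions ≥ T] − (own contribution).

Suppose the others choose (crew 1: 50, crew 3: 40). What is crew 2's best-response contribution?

Others' total = 90. Contributing 80 brings total to 170 ≥ 130: gain V − κ_2 = 55.
Best response: 80.

80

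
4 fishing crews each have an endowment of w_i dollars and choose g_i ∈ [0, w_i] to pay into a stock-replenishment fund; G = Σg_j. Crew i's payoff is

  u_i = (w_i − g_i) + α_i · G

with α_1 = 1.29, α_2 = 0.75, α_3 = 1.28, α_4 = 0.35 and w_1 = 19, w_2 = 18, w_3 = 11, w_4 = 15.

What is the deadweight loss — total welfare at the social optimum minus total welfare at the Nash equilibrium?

∂u_i/∂g_i = α_i − 1, so crew i contributes w_i if α_i > 1, else 0.
α_i > 1 for i ∈ {1, 3}; NE contributions (19, 0, 11, 0), G = 30.
W^NE = Σw_i − G^NE + (Σα_i)·G^NE = 63 + 2.67·30 = 143.1.
Planner: ∂(Σu_j)/∂g_i = Σα_j − 1 = 2.67 > 0, so everyone contributes w_i; G^SO = 63, W^SO = 63 + 2.67·63 = 231.21.
Deadweight loss = 88.11.

88.11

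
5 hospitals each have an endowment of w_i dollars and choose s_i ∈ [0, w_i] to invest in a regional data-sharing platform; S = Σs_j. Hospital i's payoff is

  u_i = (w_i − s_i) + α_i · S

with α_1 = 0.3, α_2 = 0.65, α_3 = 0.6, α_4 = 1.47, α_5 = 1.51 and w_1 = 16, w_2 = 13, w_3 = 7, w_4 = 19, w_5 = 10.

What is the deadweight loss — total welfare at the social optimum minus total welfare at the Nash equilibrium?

127.08

∂u_i/∂s_i = α_i − 1, so hospital i contributes w_i if α_i > 1, else 0.
α_i > 1 for i ∈ {4, 5}; NE contributions (0, 0, 0, 19, 10), S = 29.
W^NE = Σw_i − S^NE + (Σα_i)·S^NE = 65 + 3.53·29 = 167.37.
Planner: ∂(Σu_j)/∂s_i = Σα_j − 1 = 3.53 > 0, so everyone contributes w_i; S^SO = 65, W^SO = 65 + 3.53·65 = 294.45.
Deadweight loss = 127.08.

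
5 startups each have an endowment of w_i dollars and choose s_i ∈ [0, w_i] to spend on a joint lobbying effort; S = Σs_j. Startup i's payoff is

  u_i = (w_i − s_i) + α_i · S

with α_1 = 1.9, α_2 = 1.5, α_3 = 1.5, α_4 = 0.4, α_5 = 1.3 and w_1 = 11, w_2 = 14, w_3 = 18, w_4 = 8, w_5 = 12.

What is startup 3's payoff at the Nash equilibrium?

∂u_i/∂s_i = α_i − 1, so startup i contributes w_i if α_i > 1, else 0.
α_i > 1 for i ∈ {1, 2, 3, 5}; NE contributions (11, 14, 18, 0, 12), S = 55.
u_3 = (18 − 18) + 1.5·55 = 82.5.

82.5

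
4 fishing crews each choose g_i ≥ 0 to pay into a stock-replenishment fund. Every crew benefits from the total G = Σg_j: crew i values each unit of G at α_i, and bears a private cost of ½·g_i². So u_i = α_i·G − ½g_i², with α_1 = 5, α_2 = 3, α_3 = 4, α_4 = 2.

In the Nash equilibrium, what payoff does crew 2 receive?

37.5

Crew i's FOC: ∂u_i/∂g_i = α_i − g_i = 0, so g_i* = α_i.
NE contributions = (5, 3, 4, 2); G = 14.
u_2 = α_2·G − ½·(g_2)² = 3·14 − ½·3² = 37.5.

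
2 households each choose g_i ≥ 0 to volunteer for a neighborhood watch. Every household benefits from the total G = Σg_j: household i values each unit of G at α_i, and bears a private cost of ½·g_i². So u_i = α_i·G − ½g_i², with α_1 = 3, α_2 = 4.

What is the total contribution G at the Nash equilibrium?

Household i's FOC: ∂u_i/∂g_i = α_i − g_i = 0, so g_i* = α_i.
NE contributions = (3, 4); G = 7.

7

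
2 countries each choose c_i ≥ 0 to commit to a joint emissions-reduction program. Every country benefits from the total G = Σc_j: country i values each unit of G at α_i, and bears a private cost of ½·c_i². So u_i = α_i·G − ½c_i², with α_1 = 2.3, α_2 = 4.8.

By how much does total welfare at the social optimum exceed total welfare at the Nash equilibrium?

Country i's FOC: ∂u_i/∂c_i = α_i − c_i = 0, so c_i* = α_i.
NE contributions = (2.3, 4.8); G = 7.1.
W^NE = (Σα)·G − ½Σα_i² = 7.1² − ½·28.33 = 36.245.
Planner sets c_i = Σα_j = 7.1 for every i, so G^SO = 2·7.1 = 14.2.
W^SO = (Σα)·G^SO − ½·2·(Σα)² = (2/2)·7.1² = 50.41.
Deadweight loss = W^SO − W^NE = 14.165.

14.165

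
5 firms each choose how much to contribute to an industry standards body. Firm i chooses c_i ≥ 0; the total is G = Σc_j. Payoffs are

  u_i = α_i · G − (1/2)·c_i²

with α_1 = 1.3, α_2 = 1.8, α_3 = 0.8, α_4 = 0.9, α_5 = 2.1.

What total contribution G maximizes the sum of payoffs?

34.5

Planner FOC: ∂(Σu_j)/∂c_i = (Σα_j) − c_i = 0, so c_i^SO = Σα_j = 6.9 for every i; G^SO = 34.5.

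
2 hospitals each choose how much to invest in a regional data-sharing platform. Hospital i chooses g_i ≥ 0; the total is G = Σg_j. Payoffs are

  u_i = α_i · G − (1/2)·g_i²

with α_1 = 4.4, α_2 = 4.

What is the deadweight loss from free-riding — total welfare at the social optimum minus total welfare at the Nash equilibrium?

17.68

Hospital i's FOC: ∂u_i/∂g_i = α_i − g_i = 0, so g_i* = α_i.
NE contributions = (4.4, 4); G = 8.4.
W^NE = (Σα)·G − ½Σα_i² = 8.4² − ½·35.36 = 52.88.
Planner sets g_i = Σα_j = 8.4 for every i, so G^SO = 2·8.4 = 16.8.
W^SO = (Σα)·G^SO − ½·2·(Σα)² = (2/2)·8.4² = 70.56.
Deadweight loss = W^SO − W^NE = 17.68.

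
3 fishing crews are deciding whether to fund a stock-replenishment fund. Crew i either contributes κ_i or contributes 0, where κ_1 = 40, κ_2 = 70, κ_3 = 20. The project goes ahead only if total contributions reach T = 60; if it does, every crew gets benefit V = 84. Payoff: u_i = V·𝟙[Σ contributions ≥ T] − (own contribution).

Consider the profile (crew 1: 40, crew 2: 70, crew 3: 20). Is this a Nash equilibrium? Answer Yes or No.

Total = 130 ≥ 60: provided.
Crew 1 (pledges 40, payoff 44): dropping to 0 → total 90, payoff 84. Profitable deviation.

No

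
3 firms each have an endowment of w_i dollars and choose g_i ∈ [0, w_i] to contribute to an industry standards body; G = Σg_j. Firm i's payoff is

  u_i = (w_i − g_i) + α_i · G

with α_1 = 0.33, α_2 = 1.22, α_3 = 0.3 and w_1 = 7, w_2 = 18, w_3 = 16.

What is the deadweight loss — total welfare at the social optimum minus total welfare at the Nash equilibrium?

19.55

∂u_i/∂g_i = α_i − 1, so firm i contributes w_i if α_i > 1, else 0.
α_i > 1 for i ∈ {2}; NE contributions (0, 18, 0), G = 18.
W^NE = Σw_i − G^NE + (Σα_i)·G^NE = 41 + 0.85·18 = 56.3.
Planner: ∂(Σu_j)/∂g_i = Σα_j − 1 = 0.85 > 0, so everyone contributes w_i; G^SO = 41, W^SO = 41 + 0.85·41 = 75.85.
Deadweight loss = 19.55.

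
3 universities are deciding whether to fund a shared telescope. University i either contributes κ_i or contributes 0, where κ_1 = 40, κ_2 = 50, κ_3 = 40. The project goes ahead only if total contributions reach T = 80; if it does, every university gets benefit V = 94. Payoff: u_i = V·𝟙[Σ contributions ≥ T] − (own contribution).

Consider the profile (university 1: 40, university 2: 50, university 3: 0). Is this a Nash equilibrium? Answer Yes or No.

Total = 90 ≥ 80: provided.
University 1 (pledges 40, payoff 54): dropping to 0 → total 50, payoff 0. No gain.
University 2 (pledges 50, payoff 44): dropping to 0 → total 40, payoff 0. No gain.
University 3 (pledges 0, payoff 94): pledging 40 → total 130, payoff 54. No gain.

Yes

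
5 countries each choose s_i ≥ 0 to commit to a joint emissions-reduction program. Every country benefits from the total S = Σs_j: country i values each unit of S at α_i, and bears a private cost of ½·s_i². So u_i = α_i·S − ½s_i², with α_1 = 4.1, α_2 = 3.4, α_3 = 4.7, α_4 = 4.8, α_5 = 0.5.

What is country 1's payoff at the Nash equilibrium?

Country i's FOC: ∂u_i/∂s_i = α_i − s_i = 0, so s_i* = α_i.
NE contributions = (4.1, 3.4, 4.7, 4.8, 0.5); S = 17.5.
u_1 = α_1·S − ½·(s_1)² = 4.1·17.5 − ½·4.1² = 63.345.

63.345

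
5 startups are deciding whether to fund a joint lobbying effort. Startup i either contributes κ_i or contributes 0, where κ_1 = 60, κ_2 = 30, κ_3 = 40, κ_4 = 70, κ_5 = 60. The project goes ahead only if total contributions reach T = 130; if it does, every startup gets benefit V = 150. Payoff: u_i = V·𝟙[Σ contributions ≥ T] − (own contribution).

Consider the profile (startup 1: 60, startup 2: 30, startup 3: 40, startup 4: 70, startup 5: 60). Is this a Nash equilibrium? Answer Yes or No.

Total = 260 ≥ 130: provided.
Startup 1 (pledges 60, payoff 90): dropping to 0 → total 200, payoff 150. Profitable deviation.

No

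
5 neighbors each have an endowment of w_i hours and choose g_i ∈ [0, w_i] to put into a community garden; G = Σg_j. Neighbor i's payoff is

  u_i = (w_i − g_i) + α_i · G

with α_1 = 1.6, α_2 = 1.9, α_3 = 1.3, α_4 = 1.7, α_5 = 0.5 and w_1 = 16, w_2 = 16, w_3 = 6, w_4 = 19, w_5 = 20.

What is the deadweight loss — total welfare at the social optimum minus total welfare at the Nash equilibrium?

120

∂u_i/∂g_i = α_i − 1, so neighbor i contributes w_i if α_i > 1, else 0.
α_i > 1 for i ∈ {1, 2, 3, 4}; NE contributions (16, 16, 6, 19, 0), G = 57.
W^NE = Σw_i − G^NE + (Σα_i)·G^NE = 77 + 6·57 = 419.
Planner: ∂(Σu_j)/∂g_i = Σα_j − 1 = 6 > 0, so everyone contributes w_i; G^SO = 77, W^SO = 77 + 6·77 = 539.
Deadweight loss = 120.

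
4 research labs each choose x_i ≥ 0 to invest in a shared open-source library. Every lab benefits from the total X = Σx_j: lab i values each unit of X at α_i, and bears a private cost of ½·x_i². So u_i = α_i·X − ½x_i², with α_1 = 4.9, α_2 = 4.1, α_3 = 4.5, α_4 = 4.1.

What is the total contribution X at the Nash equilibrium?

Lab i's FOC: ∂u_i/∂x_i = α_i − x_i = 0, so x_i* = α_i.
NE contributions = (4.9, 4.1, 4.5, 4.1); X = 17.6.

17.6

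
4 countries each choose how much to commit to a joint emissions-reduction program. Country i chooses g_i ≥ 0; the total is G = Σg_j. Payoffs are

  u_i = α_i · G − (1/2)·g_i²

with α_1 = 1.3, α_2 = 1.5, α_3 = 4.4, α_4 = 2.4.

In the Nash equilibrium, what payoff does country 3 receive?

32.56

Country i's FOC: ∂u_i/∂g_i = α_i − g_i = 0, so g_i* = α_i.
NE contributions = (1.3, 1.5, 4.4, 2.4); G = 9.6.
u_3 = α_3·G − ½·(g_3)² = 4.4·9.6 − ½·4.4² = 32.56.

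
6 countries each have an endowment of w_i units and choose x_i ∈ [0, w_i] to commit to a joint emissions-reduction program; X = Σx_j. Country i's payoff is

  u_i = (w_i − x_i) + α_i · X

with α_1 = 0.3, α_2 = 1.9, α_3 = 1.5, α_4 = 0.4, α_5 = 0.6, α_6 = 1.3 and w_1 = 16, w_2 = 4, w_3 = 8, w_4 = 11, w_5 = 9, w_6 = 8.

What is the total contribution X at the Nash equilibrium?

∂u_i/∂x_i = α_i − 1, so country i contributes w_i if α_i > 1, else 0.
α_i > 1 for i ∈ {2, 3, 6}; NE contributions (0, 4, 8, 0, 0, 8), X = 20.

20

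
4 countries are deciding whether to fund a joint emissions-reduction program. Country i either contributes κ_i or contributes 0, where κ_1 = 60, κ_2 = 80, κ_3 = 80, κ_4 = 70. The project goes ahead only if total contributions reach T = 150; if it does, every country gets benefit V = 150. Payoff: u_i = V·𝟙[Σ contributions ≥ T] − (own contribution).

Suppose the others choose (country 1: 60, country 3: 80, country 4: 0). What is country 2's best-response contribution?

80

Others' total = 140. Contributing 80 brings total to 220 ≥ 150: gain V − κ_2 = 70.
Best response: 80.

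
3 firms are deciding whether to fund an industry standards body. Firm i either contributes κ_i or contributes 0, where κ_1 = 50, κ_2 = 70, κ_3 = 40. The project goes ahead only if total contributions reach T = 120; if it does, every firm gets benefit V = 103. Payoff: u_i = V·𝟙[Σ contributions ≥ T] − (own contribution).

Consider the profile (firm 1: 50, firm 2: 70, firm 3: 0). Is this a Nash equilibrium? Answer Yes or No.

Yes

Total = 120 ≥ 120: provided.
Firm 1 (pledges 50, payoff 53): dropping to 0 → total 70, payoff 0. No gain.
Firm 2 (pledges 70, payoff 33): dropping to 0 → total 50, payoff 0. No gain.
Firm 3 (pledges 0, payoff 103): pledging 40 → total 160, payoff 63. No gain.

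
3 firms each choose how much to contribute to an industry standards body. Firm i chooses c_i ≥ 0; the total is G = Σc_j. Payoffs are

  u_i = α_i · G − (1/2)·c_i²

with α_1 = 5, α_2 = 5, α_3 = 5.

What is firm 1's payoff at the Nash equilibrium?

Firm i's FOC: ∂u_i/∂c_i = α_i − c_i = 0, so c_i* = α_i.
NE contributions = (5, 5, 5); G = 15.
u_1 = α_1·G − ½·(c_1)² = 5·15 − ½·5² = 62.5.

62.5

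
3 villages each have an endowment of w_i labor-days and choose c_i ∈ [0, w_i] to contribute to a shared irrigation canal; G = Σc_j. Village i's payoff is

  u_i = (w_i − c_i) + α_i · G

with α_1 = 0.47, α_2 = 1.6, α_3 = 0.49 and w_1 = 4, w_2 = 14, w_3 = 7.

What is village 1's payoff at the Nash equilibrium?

∂u_i/∂c_i = α_i − 1, so village i contributes w_i if α_i > 1, else 0.
α_i > 1 for i ∈ {2}; NE contributions (0, 14, 0), G = 14.
u_1 = (4 − 0) + 0.47·14 = 10.58.

10.58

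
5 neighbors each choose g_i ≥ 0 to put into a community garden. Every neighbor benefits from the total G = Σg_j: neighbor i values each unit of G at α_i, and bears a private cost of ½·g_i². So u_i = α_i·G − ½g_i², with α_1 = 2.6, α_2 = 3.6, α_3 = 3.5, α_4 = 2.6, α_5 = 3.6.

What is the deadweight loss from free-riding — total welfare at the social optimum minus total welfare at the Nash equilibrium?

Neighbor i's FOC: ∂u_i/∂g_i = α_i − g_i = 0, so g_i* = α_i.
NE contributions = (2.6, 3.6, 3.5, 2.6, 3.6); G = 15.9.
W^NE = (Σα)·G − ½Σα_i² = 15.9² − ½·51.69 = 226.965.
Planner sets g_i = Σα_j = 15.9 for every i, so G^SO = 5·15.9 = 79.5.
W^SO = (Σα)·G^SO − ½·5·(Σα)² = (5/2)·15.9² = 632.025.
Deadweight loss = W^SO − W^NE = 405.06.

405.06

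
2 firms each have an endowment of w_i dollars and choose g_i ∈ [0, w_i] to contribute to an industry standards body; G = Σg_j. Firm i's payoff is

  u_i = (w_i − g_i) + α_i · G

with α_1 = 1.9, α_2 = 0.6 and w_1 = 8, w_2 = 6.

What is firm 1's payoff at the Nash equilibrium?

15.2

∂u_i/∂g_i = α_i − 1, so firm i contributes w_i if α_i > 1, else 0.
α_i > 1 for i ∈ {1}; NE contributions (8, 0), G = 8.
u_1 = (8 − 8) + 1.9·8 = 15.2.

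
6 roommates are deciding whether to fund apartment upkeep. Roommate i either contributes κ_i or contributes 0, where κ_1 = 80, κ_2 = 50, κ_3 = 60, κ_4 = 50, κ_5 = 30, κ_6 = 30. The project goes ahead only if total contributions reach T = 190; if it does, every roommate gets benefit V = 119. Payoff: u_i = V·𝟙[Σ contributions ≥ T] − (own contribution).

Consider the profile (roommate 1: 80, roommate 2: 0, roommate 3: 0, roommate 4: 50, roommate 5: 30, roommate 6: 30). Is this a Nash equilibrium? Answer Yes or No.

Yes

Total = 190 ≥ 190: provided.
Roommate 1 (pledges 80, payoff 39): dropping to 0 → total 110, payoff 0. No gain.
Roommate 2 (pledges 0, payoff 119): pledging 50 → total 240, payoff 69. No gain.
Roommate 3 (pledges 0, payoff 119): pledging 60 → total 250, payoff 59. No gain.
Roommate 4 (pledges 50, payoff 69): dropping to 0 → total 140, payoff 0. No gain.
Roommate 5 (pledges 30, payoff 89): dropping to 0 → total 160, payoff 0. No gain.
Roommate 6 (pledges 30, payoff 89): dropping to 0 → total 160, payoff 0. No gain.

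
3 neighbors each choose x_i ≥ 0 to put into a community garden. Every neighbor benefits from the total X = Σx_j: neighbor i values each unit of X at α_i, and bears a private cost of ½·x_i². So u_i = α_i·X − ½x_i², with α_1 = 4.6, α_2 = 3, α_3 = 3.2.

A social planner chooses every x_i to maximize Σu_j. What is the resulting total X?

32.4

Planner FOC: ∂(Σu_j)/∂x_i = (Σα_j) − x_i = 0, so x_i^SO = Σα_j = 10.8 for every i; X^SO = 32.4.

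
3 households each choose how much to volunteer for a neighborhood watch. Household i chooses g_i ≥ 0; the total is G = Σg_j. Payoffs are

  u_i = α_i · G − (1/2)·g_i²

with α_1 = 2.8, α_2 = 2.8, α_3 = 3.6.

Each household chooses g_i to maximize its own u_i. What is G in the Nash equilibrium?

9.2

Household i's FOC: ∂u_i/∂g_i = α_i − g_i = 0, so g_i* = α_i.
NE contributions = (2.8, 2.8, 3.6); G = 9.2.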